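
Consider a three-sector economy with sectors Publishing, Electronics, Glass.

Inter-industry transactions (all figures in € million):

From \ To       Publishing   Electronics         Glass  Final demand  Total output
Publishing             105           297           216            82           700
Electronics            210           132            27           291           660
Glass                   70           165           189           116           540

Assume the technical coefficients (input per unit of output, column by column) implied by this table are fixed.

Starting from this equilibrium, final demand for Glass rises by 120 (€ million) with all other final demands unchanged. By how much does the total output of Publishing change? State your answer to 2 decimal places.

Δx_P = 147.11

Technical coefficients a_ij = z_ij / X_j:
  a_PP = 105/700 = 0.15, a_EP = 210/700 = 0.30, a_GP = 70/700 = 0.10
  a_PE = 297/660 = 0.45, a_EE = 132/660 = 0.20, a_GE = 165/660 = 0.25
  a_PG = 216/540 = 0.40, a_EG = 27/540 = 0.05, a_GG = 189/540 = 0.35
I − A =
  [   0.85    -0.45    -0.40]
  [  -0.30     0.80    -0.05]
  [  -0.10    -0.25     0.65]
Cofactors of I−A, C_ij = (−1)^(i+j)·(minor ij) (rows/columns in the sector order above):
  C_11 = (0.80)(0.65) − (-0.05)(-0.25) = 0.5075
  C_12 = −[(-0.30)(0.65) − (-0.05)(-0.10)] = 0.2000
  C_13 = (-0.30)(-0.25) − (0.80)(-0.10) = 0.1550
  C_21 = −[(-0.45)(0.65) − (-0.40)(-0.25)] = 0.3925
  C_22 = (0.85)(0.65) − (-0.40)(-0.10) = 0.5125
  C_23 = −[(0.85)(-0.25) − (-0.45)(-0.10)] = 0.2575
  C_31 = (-0.45)(-0.05) − (-0.40)(0.80) = 0.3425
  C_32 = −[(0.85)(-0.05) − (-0.40)(-0.30)] = 0.1625
  C_33 = (0.85)(0.80) − (-0.45)(-0.30) = 0.5450
det(I−A) = Σ_j (I−A)_1j·C_1j = (0.85)(0.5075) + (-0.45)(0.2000) + (-0.40)(0.1550) = 0.279375
adj(I−A) = Cᵀ =
  [ 0.5075   0.3925   0.3425]
  [ 0.2000   0.5125   0.1625]
  [ 0.1550   0.2575   0.5450]
(I − A)⁻¹ = adj(I−A) / det(I−A) ≈
  [   1.8166     1.4049     1.2260]
  [   0.7159     1.8345     0.5817]
  [   0.5548     0.9217     1.9508]
Δx = (I − A)⁻¹ Δd with Δd having +120 in the Glass component and 0 elsewhere.
So Δx_P = L_PG · (+120), where L_PG = adj(I−A)_PG / det(I−A) = 0.3425 / 0.279375.
Δx_P = 0.3425 × (+120) / 0.279375 = 41.10 / 0.279375 ≈ 147.11.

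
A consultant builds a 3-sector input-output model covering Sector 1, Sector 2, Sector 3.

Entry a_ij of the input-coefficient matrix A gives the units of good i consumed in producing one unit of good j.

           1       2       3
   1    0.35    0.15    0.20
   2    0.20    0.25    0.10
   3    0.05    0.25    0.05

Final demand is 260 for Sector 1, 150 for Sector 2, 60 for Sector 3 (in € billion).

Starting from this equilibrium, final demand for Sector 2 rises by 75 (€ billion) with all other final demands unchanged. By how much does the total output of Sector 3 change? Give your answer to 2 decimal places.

I − A =
  [   0.65    -0.15    -0.20]
  [  -0.20     0.75    -0.10]
  [  -0.05    -0.25     0.95]
Cofactors of I−A, C_ij = (−1)^(i+j)·(minor ij) (rows/columns in the sector order above):
  C_11 = (0.75)(0.95) − (-0.10)(-0.25) = 0.6875
  C_12 = −[(-0.20)(0.95) − (-0.10)(-0.05)] = 0.1950
  C_13 = (-0.20)(-0.25) − (0.75)(-0.05) = 0.0875
  C_21 = −[(-0.15)(0.95) − (-0.20)(-0.25)] = 0.1925
  C_22 = (0.65)(0.95) − (-0.20)(-0.05) = 0.6075
  C_23 = −[(0.65)(-0.25) − (-0.15)(-0.05)] = 0.1700
  C_31 = (-0.15)(-0.10) − (-0.20)(0.75) = 0.1650
  C_32 = −[(0.65)(-0.10) − (-0.20)(-0.20)] = 0.1050
  C_33 = (0.65)(0.75) − (-0.15)(-0.20) = 0.4575
det(I−A) = Σ_j (I−A)_1j·C_1j = (0.65)(0.6875) + (-0.15)(0.1950) + (-0.20)(0.0875) = 0.400125
adj(I−A) = Cᵀ =
  [ 0.6875   0.1925   0.1650]
  [ 0.1950   0.6075   0.1050]
  [ 0.0875   0.1700   0.4575]
(I − A)⁻¹ = adj(I−A) / det(I−A) ≈
  [   1.7182     0.4811     0.4124]
  [   0.4873     1.5183     0.2624]
  [   0.2187     0.4249     1.1434]
Δx = (I − A)⁻¹ Δd with Δd having +75 in the Sector 2 component and 0 elsewhere.
So Δx_3 = L_32 · (+75), where L_32 = adj(I−A)_32 / det(I−A) = 0.1700 / 0.400125.
Δx_3 = 0.1700 × (+75) / 0.400125 = 12.75 / 0.400125 ≈ 31.87.

Δx_3 = 31.87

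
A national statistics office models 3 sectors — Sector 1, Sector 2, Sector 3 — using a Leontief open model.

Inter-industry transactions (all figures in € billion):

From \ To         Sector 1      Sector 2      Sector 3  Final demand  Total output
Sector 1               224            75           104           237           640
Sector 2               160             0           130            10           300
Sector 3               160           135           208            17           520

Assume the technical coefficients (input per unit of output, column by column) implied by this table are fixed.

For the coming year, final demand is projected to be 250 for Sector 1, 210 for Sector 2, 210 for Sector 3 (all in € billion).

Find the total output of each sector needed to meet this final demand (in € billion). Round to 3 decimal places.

Technical coefficients a_ij = z_ij / X_j:
  a_11 = 224/640 = 0.35, a_21 = 160/640 = 0.25, a_31 = 160/640 = 0.25
  a_12 = 75/300 = 0.25, a_22 = 0/300 = 0.00, a_32 = 135/300 = 0.45
  a_13 = 104/520 = 0.20, a_23 = 130/520 = 0.25, a_33 = 208/520 = 0.40
I − A =
  [   0.65    -0.25    -0.20]
  [  -0.25     1.00    -0.25]
  [  -0.25    -0.45     0.60]
Cofactors of I−A, C_ij = (−1)^(i+j)·(minor ij) (rows/columns in the sector order above):
  C_11 = (1.00)(0.60) − (-0.25)(-0.45) = 0.4875
  C_12 = −[(-0.25)(0.60) − (-0.25)(-0.25)] = 0.2125
  C_13 = (-0.25)(-0.45) − (1.00)(-0.25) = 0.3625
  C_21 = −[(-0.25)(0.60) − (-0.20)(-0.45)] = 0.2400
  C_22 = (0.65)(0.60) − (-0.20)(-0.25) = 0.3400
  C_23 = −[(0.65)(-0.45) − (-0.25)(-0.25)] = 0.3550
  C_31 = (-0.25)(-0.25) − (-0.20)(1.00) = 0.2625
  C_32 = −[(0.65)(-0.25) − (-0.20)(-0.25)] = 0.2125
  C_33 = (0.65)(1.00) − (-0.25)(-0.25) = 0.5875
det(I−A) = Σ_j (I−A)_1j·C_1j = (0.65)(0.4875) + (-0.25)(0.2125) + (-0.20)(0.3625) = 0.19125
adj(I−A) = Cᵀ =
  [ 0.4875   0.2400   0.2625]
  [ 0.2125   0.3400   0.2125]
  [ 0.3625   0.3550   0.5875]
(I − A)⁻¹ = adj(I−A) / det(I−A) ≈
  [   2.5490     1.2549     1.3725]
  [   1.1111     1.7778     1.1111]
  [   1.8954     1.8562     3.0719]
x = (I − A)⁻¹ d = adj(I−A)·d / det(I−A), with det(I−A) = 0.19125:
  x_1 = (0.4875·250 + 0.2400·210 + 0.2625·210) / 0.19125 = 227.40 / 0.19125 ≈ 1189.020
  x_2 = (0.2125·250 + 0.3400·210 + 0.2125·210) / 0.19125 = 169.15 / 0.19125 ≈ 884.444
  x_3 = (0.3625·250 + 0.3550·210 + 0.5875·210) / 0.19125 = 288.55 / 0.19125 ≈ 1508.758

x_1 = 1189.020, x_2 = 884.444, x_3 = 1508.758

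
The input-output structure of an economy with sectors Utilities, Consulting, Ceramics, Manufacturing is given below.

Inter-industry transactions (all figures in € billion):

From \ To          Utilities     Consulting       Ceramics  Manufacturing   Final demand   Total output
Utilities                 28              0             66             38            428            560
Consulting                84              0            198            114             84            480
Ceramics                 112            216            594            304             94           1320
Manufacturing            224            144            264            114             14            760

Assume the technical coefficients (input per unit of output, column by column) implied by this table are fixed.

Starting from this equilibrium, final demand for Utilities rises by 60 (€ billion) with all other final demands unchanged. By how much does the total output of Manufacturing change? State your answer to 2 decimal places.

Δx_4 = 74.73

Technical coefficients a_ij = z_ij / X_j:
  a_11 = 28/560 = 0.05, a_21 = 84/560 = 0.15, a_31 = 112/560 = 0.20, a_41 = 224/560 = 0.40
  a_12 = 0/480 = 0.00, a_22 = 0/480 = 0.00, a_32 = 216/480 = 0.45, a_42 = 144/480 = 0.30
  a_13 = 66/1320 = 0.05, a_23 = 198/1320 = 0.15, a_33 = 594/1320 = 0.45, a_43 = 264/1320 = 0.20
  a_14 = 38/760 = 0.05, a_24 = 114/760 = 0.15, a_34 = 304/760 = 0.40, a_44 = 114/760 = 0.15
I − A =
  [   0.95     0.00    -0.05    -0.05]
  [  -0.15     1.00    -0.15    -0.15]
  [  -0.20    -0.45     0.55    -0.40]
  [  -0.40    -0.30    -0.20     0.85]
Compute the cofactors C_ij = (−1)^(i+j)·(3×3 minor ij) of I−A; the adjugate is their transpose:
adj(I−A) = Cᵀ =
  [ 0.273875   0.037875   0.052500   0.047500]
  [ 0.146625   0.338625   0.157500   0.142500]
  [ 0.423375   0.471375   0.742500   0.457500]
  [ 0.280250   0.248250   0.255000   0.445000]
det(I−A) = Σ_j (I−A)_1j·C_1j = (0.95)(0.273875) + (0.00)(0.146625) + (-0.05)(0.423375) + (-0.05)(0.280250) = 0.2250
(I − A)⁻¹ = adj(I−A) / det(I−A) ≈
  [   1.2172     0.1683     0.2333     0.2111]
  [   0.6517     1.5050     0.7000     0.6333]
  [   1.8817     2.0950     3.3000     2.0333]
  [   1.2456     1.1033     1.1333     1.9778]
Δx = (I − A)⁻¹ Δd with Δd having +60 in the Utilities component and 0 elsewhere.
So Δx_4 = L_41 · (+60), where L_41 = adj(I−A)_41 / det(I−A) = 0.280250 / 0.2250.
Δx_4 = 0.280250 × (+60) / 0.2250 = 16.815 / 0.2250 ≈ 74.73.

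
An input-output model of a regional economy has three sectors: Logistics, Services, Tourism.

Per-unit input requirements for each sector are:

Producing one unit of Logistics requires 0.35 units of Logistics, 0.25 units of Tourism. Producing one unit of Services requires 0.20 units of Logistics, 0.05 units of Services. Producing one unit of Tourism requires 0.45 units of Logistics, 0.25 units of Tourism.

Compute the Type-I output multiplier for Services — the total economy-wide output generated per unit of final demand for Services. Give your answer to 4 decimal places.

m_S = 1.6140

I − A =
  [   0.65    -0.20    -0.45]
  [   0.00     0.95     0.00]
  [  -0.25     0.00     0.75]
Cofactors of I−A, C_ij = (−1)^(i+j)·(minor ij) (rows/columns in the sector order above):
  C_11 = (0.95)(0.75) − (0.00)(0.00) = 0.7125
  C_12 = −[(0.00)(0.75) − (0.00)(-0.25)] = 0.0000
  C_13 = (0.00)(0.00) − (0.95)(-0.25) = 0.2375
  C_21 = −[(-0.20)(0.75) − (-0.45)(0.00)] = 0.1500
  C_22 = (0.65)(0.75) − (-0.45)(-0.25) = 0.3750
  C_23 = −[(0.65)(0.00) − (-0.20)(-0.25)] = 0.0500
  C_31 = (-0.20)(0.00) − (-0.45)(0.95) = 0.4275
  C_32 = −[(0.65)(0.00) − (-0.45)(0.00)] = 0.0000
  C_33 = (0.65)(0.95) − (-0.20)(0.00) = 0.6175
det(I−A) = Σ_j (I−A)_1j·C_1j = (0.65)(0.7125) + (-0.20)(0.0000) + (-0.45)(0.2375) = 0.35625
adj(I−A) = Cᵀ =
  [ 0.7125   0.1500   0.4275]
  [ 0.0000   0.3750   0.0000]
  [ 0.2375   0.0500   0.6175]
(I − A)⁻¹ = adj(I−A) / det(I−A) ≈
  [   2.00000     0.42105     1.20000]
  [   0.00000     1.05263     0.00000]
  [   0.66667     0.14035     1.73333]
The output multiplier for sector j is the column-j sum of the Leontief inverse (I − A)⁻¹ = adj(I−A) / det(I−A).
Column S of adj(I−A): (0.1500, 0.3750, 0.0500); det(I−A) = 0.35625.
m_S = (0.1500 + 0.3750 + 0.0500) / 0.35625 = 0.575 / 0.35625 ≈ 1.6140.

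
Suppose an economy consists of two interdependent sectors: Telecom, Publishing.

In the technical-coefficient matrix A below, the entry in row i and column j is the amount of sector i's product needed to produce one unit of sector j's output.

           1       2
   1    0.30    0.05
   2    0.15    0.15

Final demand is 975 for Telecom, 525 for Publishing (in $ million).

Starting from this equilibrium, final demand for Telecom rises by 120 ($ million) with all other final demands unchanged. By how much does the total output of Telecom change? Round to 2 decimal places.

I − A =
  [   0.70    -0.05]
  [  -0.15     0.85]
det(I−A) = (0.70)(0.85) − (-0.05)(-0.15) = 0.5875
adj(I−A) = [[0.85, 0.05], [0.15, 0.70]]
(I − A)⁻¹ = adj(I−A) / det(I−A) ≈
  [   1.4468     0.0851]
  [   0.2553     1.1915]
Δx = (I − A)⁻¹ Δd with Δd having +120 in the Telecom component and 0 elsewhere.
So Δx_1 = L_11 · (+120), where L_11 = adj(I−A)_11 / det(I−A) = 0.85 / 0.5875.
Δx_1 = 0.85 × (+120) / 0.5875 = 102.00 / 0.5875 ≈ 173.62.

Δx_1 = 173.62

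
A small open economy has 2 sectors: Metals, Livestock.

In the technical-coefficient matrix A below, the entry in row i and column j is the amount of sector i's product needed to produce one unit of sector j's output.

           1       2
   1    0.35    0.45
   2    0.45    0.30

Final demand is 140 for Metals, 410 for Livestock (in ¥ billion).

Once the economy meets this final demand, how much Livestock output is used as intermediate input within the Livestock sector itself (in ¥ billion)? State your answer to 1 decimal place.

z_22 = 391.5

I − A =
  [   0.65    -0.45]
  [  -0.45     0.70]
det(I−A) = (0.65)(0.70) − (-0.45)(-0.45) = 0.2525
adj(I−A) = [[0.70, 0.45], [0.45, 0.65]]
(I − A)⁻¹ = adj(I−A) / det(I−A) ≈
  [   2.7723     1.7822]
  [   1.7822     2.5743]
First solve x = (I − A)⁻¹ d = adj(I−A)·d / det(I−A); in particular x_2 = (0.45·140 + 0.65·410) / 0.2525 = 329.50 / 0.2525 ≈ 1304.950.
Intermediate flow from 2 to 2: z_22 = a_22 · x_2 = 0.30 × 329.50 / 0.2525 = 98.85 / 0.2525 ≈ 391.5.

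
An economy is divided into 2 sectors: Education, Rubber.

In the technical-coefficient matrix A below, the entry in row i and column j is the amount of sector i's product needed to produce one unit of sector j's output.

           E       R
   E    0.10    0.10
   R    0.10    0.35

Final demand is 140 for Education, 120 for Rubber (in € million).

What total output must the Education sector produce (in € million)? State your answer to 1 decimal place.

x_E = 179.1

I − A =
  [   0.90    -0.10]
  [  -0.10     0.65]
det(I−A) = (0.90)(0.65) − (-0.10)(-0.10) = 0.5750
adj(I−A) = [[0.65, 0.10], [0.10, 0.90]]
(I − A)⁻¹ = adj(I−A) / det(I−A) ≈
  [   1.1304     0.1739]
  [   0.1739     1.5652]
x = (I − A)⁻¹ d = adj(I−A)·d / det(I−A), with det(I−A) = 0.5750:
  x_E = (0.65·140 + 0.10·120) / 0.5750 = 103.00 / 0.5750 ≈ 179.1
  x_R = (0.10·140 + 0.90·120) / 0.5750 = 122.00 / 0.5750 ≈ 212.2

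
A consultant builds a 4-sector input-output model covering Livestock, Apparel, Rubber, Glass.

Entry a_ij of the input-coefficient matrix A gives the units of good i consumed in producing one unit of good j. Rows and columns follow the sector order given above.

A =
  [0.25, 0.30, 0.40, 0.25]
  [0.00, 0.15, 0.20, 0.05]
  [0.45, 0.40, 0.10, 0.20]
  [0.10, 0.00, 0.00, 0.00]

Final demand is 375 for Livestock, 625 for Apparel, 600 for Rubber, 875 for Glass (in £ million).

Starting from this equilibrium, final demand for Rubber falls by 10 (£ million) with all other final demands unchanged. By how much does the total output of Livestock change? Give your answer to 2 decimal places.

I − A =
  [   0.75    -0.30    -0.40    -0.25]
  [   0.00     0.85    -0.20    -0.05]
  [  -0.45    -0.40     0.90    -0.20]
  [  -0.10     0.00     0.00     1.00]
Compute the cofactors C_ij = (−1)^(i+j)·(3×3 minor ij) of I−A; the adjugate is their transpose:
adj(I−A) = Cᵀ =
  [ 0.685000   0.430000   0.400000   0.272750]
  [ 0.098500   0.464500   0.147000   0.077250]
  [ 0.401500   0.431000   0.614750   0.244875]
  [ 0.068500   0.043000   0.040000   0.333750]
det(I−A) = Σ_j (I−A)_1j·C_1j = (0.75)(0.685000) + (-0.30)(0.098500) + (-0.40)(0.401500) + (-0.25)(0.068500) = 0.306475
(I − A)⁻¹ = adj(I−A) / det(I−A) ≈
  [   2.2351     1.4031     1.3052     0.8900]
  [   0.3214     1.5156     0.4796     0.2521]
  [   1.3101     1.4063     2.0059     0.7990]
  [   0.2235     0.1403     0.1305     1.0890]
Δx = (I − A)⁻¹ Δd with Δd having -10 in the Rubber component and 0 elsewhere.
So Δx_1 = L_13 · (-10), where L_13 = adj(I−A)_13 / det(I−A) = 0.400000 / 0.306475.
Δx_1 = 0.400000 × (-10) / 0.306475 = -4.00 / 0.306475 ≈ -13.05.

Δx_1 = -13.05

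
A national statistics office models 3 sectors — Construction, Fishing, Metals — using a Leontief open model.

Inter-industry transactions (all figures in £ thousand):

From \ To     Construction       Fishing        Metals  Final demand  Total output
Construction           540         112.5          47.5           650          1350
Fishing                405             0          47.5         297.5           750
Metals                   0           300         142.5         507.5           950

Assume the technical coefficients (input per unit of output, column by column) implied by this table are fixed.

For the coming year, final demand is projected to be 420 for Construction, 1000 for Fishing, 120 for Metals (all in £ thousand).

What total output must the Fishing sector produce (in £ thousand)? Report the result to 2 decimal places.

x_F = 1371.90

Technical coefficients a_ij = z_ij / X_j:
  a_CC = 540/1350 = 0.40, a_FC = 405/1350 = 0.30, a_MC = 0/1350 = 0.00
  a_CF = 112.5/750 = 0.15, a_FF = 0/750 = 0.00, a_MF = 300/750 = 0.40
  a_CM = 47.5/950 = 0.05, a_FM = 47.5/950 = 0.05, a_MM = 142.5/950 = 0.15
I − A =
  [   0.60    -0.15    -0.05]
  [  -0.30     1.00    -0.05]
  [   0.00    -0.40     0.85]
Cofactors of I−A, C_ij = (−1)^(i+j)·(minor ij) (rows/columns in the sector order above):
  C_11 = (1.00)(0.85) − (-0.05)(-0.40) = 0.8300
  C_12 = −[(-0.30)(0.85) − (-0.05)(0.00)] = 0.2550
  C_13 = (-0.30)(-0.40) − (1.00)(0.00) = 0.1200
  C_21 = −[(-0.15)(0.85) − (-0.05)(-0.40)] = 0.1475
  C_22 = (0.60)(0.85) − (-0.05)(0.00) = 0.5100
  C_23 = −[(0.60)(-0.40) − (-0.15)(0.00)] = 0.2400
  C_31 = (-0.15)(-0.05) − (-0.05)(1.00) = 0.0575
  C_32 = −[(0.60)(-0.05) − (-0.05)(-0.30)] = 0.0450
  C_33 = (0.60)(1.00) − (-0.15)(-0.30) = 0.5550
det(I−A) = Σ_j (I−A)_1j·C_1j = (0.60)(0.8300) + (-0.15)(0.2550) + (-0.05)(0.1200) = 0.45375
adj(I−A) = Cᵀ =
  [ 0.8300   0.1475   0.0575]
  [ 0.2550   0.5100   0.0450]
  [ 0.1200   0.2400   0.5550]
(I − A)⁻¹ = adj(I−A) / det(I−A) ≈
  [   1.8292     0.3251     0.1267]
  [   0.5620     1.1240     0.0992]
  [   0.2645     0.5289     1.2231]
x = (I − A)⁻¹ d = adj(I−A)·d / det(I−A), with det(I−A) = 0.45375:
  x_C = (0.8300·420 + 0.1475·1000 + 0.0575·120) / 0.45375 = 503.00 / 0.45375 ≈ 1108.54
  x_F = (0.2550·420 + 0.5100·1000 + 0.0450·120) / 0.45375 = 622.50 / 0.45375 ≈ 1371.90
  x_M = (0.1200·420 + 0.2400·1000 + 0.5550·120) / 0.45375 = 357.00 / 0.45375 ≈ 786.78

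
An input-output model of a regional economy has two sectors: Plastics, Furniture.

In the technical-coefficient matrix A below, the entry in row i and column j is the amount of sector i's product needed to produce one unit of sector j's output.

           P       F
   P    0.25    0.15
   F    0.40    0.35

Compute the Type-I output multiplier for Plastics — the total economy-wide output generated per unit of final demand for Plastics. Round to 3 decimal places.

I − A =
  [   0.75    -0.15]
  [  -0.40     0.65]
det(I−A) = (0.75)(0.65) − (-0.15)(-0.40) = 0.4275
adj(I−A) = [[0.65, 0.15], [0.40, 0.75]]
(I − A)⁻¹ = adj(I−A) / det(I−A) ≈
  [   1.5205     0.3509]
  [   0.9357     1.7544]
The output multiplier for sector j is the column-j sum of the Leontief inverse (I − A)⁻¹ = adj(I−A) / det(I−A).
Column P of adj(I−A): (0.65, 0.40); det(I−A) = 0.4275.
m_P = (0.65 + 0.40) / 0.4275 = 1.05 / 0.4275 ≈ 2.456.

m_P = 2.456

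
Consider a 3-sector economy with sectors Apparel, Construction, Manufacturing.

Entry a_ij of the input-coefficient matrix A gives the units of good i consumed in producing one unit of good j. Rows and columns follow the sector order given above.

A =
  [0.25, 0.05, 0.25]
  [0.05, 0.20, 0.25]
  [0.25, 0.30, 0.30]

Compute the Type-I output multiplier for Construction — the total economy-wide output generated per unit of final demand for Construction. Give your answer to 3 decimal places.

I − A =
  [   0.75    -0.05    -0.25]
  [  -0.05     0.80    -0.25]
  [  -0.25    -0.30     0.70]
Cofactors of I−A, C_ij = (−1)^(i+j)·(minor ij) (rows/columns in the sector order above):
  C_11 = (0.80)(0.70) − (-0.25)(-0.30) = 0.4850
  C_12 = −[(-0.05)(0.70) − (-0.25)(-0.25)] = 0.0975
  C_13 = (-0.05)(-0.30) − (0.80)(-0.25) = 0.2150
  C_21 = −[(-0.05)(0.70) − (-0.25)(-0.30)] = 0.1100
  C_22 = (0.75)(0.70) − (-0.25)(-0.25) = 0.4625
  C_23 = −[(0.75)(-0.30) − (-0.05)(-0.25)] = 0.2375
  C_31 = (-0.05)(-0.25) − (-0.25)(0.80) = 0.2125
  C_32 = −[(0.75)(-0.25) − (-0.25)(-0.05)] = 0.2000
  C_33 = (0.75)(0.80) − (-0.05)(-0.05) = 0.5975
det(I−A) = Σ_j (I−A)_1j·C_1j = (0.75)(0.4850) + (-0.05)(0.0975) + (-0.25)(0.2150) = 0.305125
adj(I−A) = Cᵀ =
  [ 0.4850   0.1100   0.2125]
  [ 0.0975   0.4625   0.2000]
  [ 0.2150   0.2375   0.5975]
(I − A)⁻¹ = adj(I−A) / det(I−A) ≈
  [   1.5895     0.3605     0.6964]
  [   0.3195     1.5158     0.6555]
  [   0.7046     0.7784     1.9582]
The output multiplier for sector j is the column-j sum of the Leontief inverse (I − A)⁻¹ = adj(I−A) / det(I−A).
Column C of adj(I−A): (0.1100, 0.4625, 0.2375); det(I−A) = 0.305125.
m_C = (0.1100 + 0.4625 + 0.2375) / 0.305125 = 0.81 / 0.305125 ≈ 2.655.

m_C = 2.655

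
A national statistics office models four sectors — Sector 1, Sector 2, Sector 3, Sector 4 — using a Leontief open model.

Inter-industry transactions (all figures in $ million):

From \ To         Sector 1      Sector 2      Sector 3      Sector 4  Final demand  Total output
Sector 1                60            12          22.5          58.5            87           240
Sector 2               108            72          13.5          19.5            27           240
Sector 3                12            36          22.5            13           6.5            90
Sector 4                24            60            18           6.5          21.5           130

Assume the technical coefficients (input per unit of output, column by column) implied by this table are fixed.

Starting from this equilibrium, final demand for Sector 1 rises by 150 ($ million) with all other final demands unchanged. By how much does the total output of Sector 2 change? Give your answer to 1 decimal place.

Technical coefficients a_ij = z_ij / X_j:
  a_11 = 60/240 = 0.25, a_21 = 108/240 = 0.45, a_31 = 12/240 = 0.05, a_41 = 24/240 = 0.10
  a_12 = 12/240 = 0.05, a_22 = 72/240 = 0.30, a_32 = 36/240 = 0.15, a_42 = 60/240 = 0.25
  a_13 = 22.5/90 = 0.25, a_23 = 13.5/90 = 0.15, a_33 = 22.5/90 = 0.25, a_43 = 18/90 = 0.20
  a_14 = 58.5/130 = 0.45, a_24 = 19.5/130 = 0.15, a_34 = 13/130 = 0.10, a_44 = 6.5/130 = 0.05
I − A =
  [   0.75    -0.05    -0.25    -0.45]
  [  -0.45     0.70    -0.15    -0.15]
  [  -0.05    -0.15     0.75    -0.10]
  [  -0.10    -0.25    -0.20     0.95]
Compute the cofactors C_ij = (−1)^(i+j)·(3×3 minor ij) of I−A; the adjugate is their transpose:
adj(I−A) = Cᵀ =
  [ 0.427000   0.174375   0.245375   0.255625]
  [ 0.333000   0.466750   0.273750   0.260250]
  [ 0.116000   0.127375   0.366375   0.113625]
  [ 0.157000   0.168000   0.175000   0.334000]
det(I−A) = Σ_j (I−A)_1j·C_1j = (0.75)(0.427000) + (-0.05)(0.333000) + (-0.25)(0.116000) + (-0.45)(0.157000) = 0.20395
(I − A)⁻¹ = adj(I−A) / det(I−A) ≈
  [   2.0937     0.8550     1.2031     1.2534]
  [   1.6328     2.2886     1.3422     1.2760]
  [   0.5688     0.6245     1.7964     0.5571]
  [   0.7698     0.8237     0.8581     1.6377]
Δx = (I − A)⁻¹ Δd with Δd having +150 in the Sector 1 component and 0 elsewhere.
So Δx_2 = L_21 · (+150), where L_21 = adj(I−A)_21 / det(I−A) = 0.333000 / 0.20395.
Δx_2 = 0.333000 × (+150) / 0.20395 = 49.95 / 0.20395 ≈ 244.9.

Δx_2 = 244.9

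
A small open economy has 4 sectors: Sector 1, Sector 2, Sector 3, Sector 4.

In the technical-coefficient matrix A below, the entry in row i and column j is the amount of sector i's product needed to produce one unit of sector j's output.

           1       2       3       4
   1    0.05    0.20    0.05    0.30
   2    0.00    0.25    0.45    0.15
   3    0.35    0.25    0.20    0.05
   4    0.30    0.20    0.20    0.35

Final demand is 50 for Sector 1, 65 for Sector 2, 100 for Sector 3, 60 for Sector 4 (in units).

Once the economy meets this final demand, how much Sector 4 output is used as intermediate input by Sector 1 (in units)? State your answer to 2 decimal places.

z_41 = 102.95

I − A =
  [   0.95    -0.20    -0.05    -0.30]
  [   0.00     0.75    -0.45    -0.15]
  [  -0.35    -0.25     0.80    -0.05]
  [  -0.30    -0.20    -0.20     0.65]
Compute the cofactors C_ij = (−1)^(i+j)·(3×3 minor ij) of I−A; the adjugate is their transpose:
adj(I−A) = Cᵀ =
  [ 0.273375   0.173625   0.159375   0.178500]
  [ 0.155625   0.379375   0.268125   0.180000]
  [ 0.182625   0.210875   0.358125   0.160500]
  [ 0.230250   0.261750   0.266250   0.418500]
det(I−A) = Σ_j (I−A)_1j·C_1j = (0.95)(0.273375) + (-0.20)(0.155625) + (-0.05)(0.182625) + (-0.30)(0.230250) = 0.150375
(I − A)⁻¹ = adj(I−A) / det(I−A) ≈
  [   1.8180     1.1546     1.0599     1.1870]
  [   1.0349     2.5229     1.7830     1.1970]
  [   1.2145     1.4023     2.3815     1.0673]
  [   1.5312     1.7406     1.7706     2.7830]
First solve x = (I − A)⁻¹ d = adj(I−A)·d / det(I−A); in particular x_1 = (0.273375·50 + 0.173625·65 + 0.159375·100 + 0.178500·60) / 0.150375 = 51.601875 / 0.150375 ≈ 343.1546.
Intermediate flow from 4 to 1: z_41 = a_41 · x_1 = 0.30 × 51.601875 / 0.150375 = 15.4805625 / 0.150375 ≈ 102.95.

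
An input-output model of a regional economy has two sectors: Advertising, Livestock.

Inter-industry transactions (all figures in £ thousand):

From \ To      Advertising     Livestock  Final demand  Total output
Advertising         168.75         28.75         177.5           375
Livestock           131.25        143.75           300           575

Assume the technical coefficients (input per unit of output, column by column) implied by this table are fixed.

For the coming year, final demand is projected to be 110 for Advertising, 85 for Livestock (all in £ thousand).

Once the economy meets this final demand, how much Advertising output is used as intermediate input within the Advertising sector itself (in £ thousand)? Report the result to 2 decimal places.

z_11 = 98.83

Technical coefficients a_ij = z_ij / X_j:
  a_11 = 168.75/375 = 0.45, a_21 = 131.25/375 = 0.35
  a_12 = 28.75/575 = 0.05, a_22 = 143.75/575 = 0.25
I − A =
  [   0.55    -0.05]
  [  -0.35     0.75]
det(I−A) = (0.55)(0.75) − (-0.05)(-0.35) = 0.3950
adj(I−A) = [[0.75, 0.05], [0.35, 0.55]]
(I − A)⁻¹ = adj(I−A) / det(I−A) ≈
  [   1.8987     0.1266]
  [   0.8861     1.3924]
First solve x = (I − A)⁻¹ d = adj(I−A)·d / det(I−A); in particular x_1 = (0.75·110 + 0.05·85) / 0.3950 = 86.75 / 0.3950 ≈ 219.6203.
Intermediate flow from 1 to 1: z_11 = a_11 · x_1 = 0.45 × 86.75 / 0.3950 = 39.0375 / 0.3950 ≈ 98.83.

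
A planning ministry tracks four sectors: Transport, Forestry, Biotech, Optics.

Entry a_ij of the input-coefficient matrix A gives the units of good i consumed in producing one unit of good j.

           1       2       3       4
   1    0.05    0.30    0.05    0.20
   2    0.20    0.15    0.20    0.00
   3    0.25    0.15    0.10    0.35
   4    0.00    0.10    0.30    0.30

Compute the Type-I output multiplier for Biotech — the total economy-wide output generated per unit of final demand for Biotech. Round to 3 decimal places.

m_3 = 3.184

I − A =
  [   0.95    -0.30    -0.05    -0.20]
  [  -0.20     0.85    -0.20     0.00]
  [  -0.25    -0.15     0.90    -0.35]
  [   0.00    -0.10    -0.30     0.70]
Compute the cofactors C_ij = (−1)^(i+j)·(3×3 minor ij) of I−A; the adjugate is their transpose:
adj(I−A) = Cᵀ =
  [ 0.418250   0.191500   0.126750   0.182875]
  [ 0.140000   0.475000   0.152000   0.116000]
  [ 0.176750   0.190500   0.519250   0.310125]
  [ 0.095750   0.149500   0.244250   0.617125]
det(I−A) = Σ_j (I−A)_1j·C_1j = (0.95)(0.418250) + (-0.30)(0.140000) + (-0.05)(0.176750) + (-0.20)(0.095750) = 0.32735
(I − A)⁻¹ = adj(I−A) / det(I−A) ≈
  [   1.2777     0.5850     0.3872     0.5587]
  [   0.4277     1.4510     0.4643     0.3544]
  [   0.5399     0.5819     1.5862     0.9474]
  [   0.2925     0.4567     0.7461     1.8852]
The output multiplier for sector j is the column-j sum of the Leontief inverse (I − A)⁻¹ = adj(I−A) / det(I−A).
Column 3 of adj(I−A): (0.126750, 0.152000, 0.519250, 0.244250); det(I−A) = 0.32735.
m_3 = (0.126750 + 0.152000 + 0.519250 + 0.244250) / 0.32735 = 1.04225 / 0.32735 ≈ 3.184.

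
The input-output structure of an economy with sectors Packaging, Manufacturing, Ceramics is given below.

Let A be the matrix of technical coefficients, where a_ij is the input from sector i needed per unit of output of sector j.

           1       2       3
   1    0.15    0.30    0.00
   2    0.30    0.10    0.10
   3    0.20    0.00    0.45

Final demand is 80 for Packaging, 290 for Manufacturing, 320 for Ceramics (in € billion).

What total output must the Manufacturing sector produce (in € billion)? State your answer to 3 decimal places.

x_2 = 486.174

I − A =
  [   0.85    -0.30     0.00]
  [  -0.30     0.90    -0.10]
  [  -0.20     0.00     0.55]
Cofactors of I−A, C_ij = (−1)^(i+j)·(minor ij) (rows/columns in the sector order above):
  C_11 = (0.90)(0.55) − (-0.10)(0.00) = 0.4950
  C_12 = −[(-0.30)(0.55) − (-0.10)(-0.20)] = 0.1850
  C_13 = (-0.30)(0.00) − (0.90)(-0.20) = 0.1800
  C_21 = −[(-0.30)(0.55) − (0.00)(0.00)] = 0.1650
  C_22 = (0.85)(0.55) − (0.00)(-0.20) = 0.4675
  C_23 = −[(0.85)(0.00) − (-0.30)(-0.20)] = 0.0600
  C_31 = (-0.30)(-0.10) − (0.00)(0.90) = 0.0300
  C_32 = −[(0.85)(-0.10) − (0.00)(-0.30)] = 0.0850
  C_33 = (0.85)(0.90) − (-0.30)(-0.30) = 0.6750
det(I−A) = Σ_j (I−A)_1j·C_1j = (0.85)(0.4950) + (-0.30)(0.1850) + (0.00)(0.1800) = 0.36525
adj(I−A) = Cᵀ =
  [ 0.4950   0.1650   0.0300]
  [ 0.1850   0.4675   0.0850]
  [ 0.1800   0.0600   0.6750]
(I − A)⁻¹ = adj(I−A) / det(I−A) ≈
  [   1.3552     0.4517     0.0821]
  [   0.5065     1.2799     0.2327]
  [   0.4928     0.1643     1.8480]
x = (I − A)⁻¹ d = adj(I−A)·d / det(I−A), with det(I−A) = 0.36525:
  x_1 = (0.4950·80 + 0.1650·290 + 0.0300·320) / 0.36525 = 97.05 / 0.36525 ≈ 265.708
  x_2 = (0.1850·80 + 0.4675·290 + 0.0850·320) / 0.36525 = 177.575 / 0.36525 ≈ 486.174
  x_3 = (0.1800·80 + 0.0600·290 + 0.6750·320) / 0.36525 = 247.80 / 0.36525 ≈ 678.439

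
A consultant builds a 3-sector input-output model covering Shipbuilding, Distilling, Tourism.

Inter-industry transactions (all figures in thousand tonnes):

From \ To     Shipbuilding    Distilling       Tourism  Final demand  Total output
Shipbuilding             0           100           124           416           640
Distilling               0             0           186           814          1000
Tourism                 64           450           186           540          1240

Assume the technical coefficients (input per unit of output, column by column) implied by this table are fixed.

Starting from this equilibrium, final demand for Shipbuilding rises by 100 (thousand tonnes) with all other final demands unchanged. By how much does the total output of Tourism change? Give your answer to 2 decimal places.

Technical coefficients a_ij = z_ij / X_j:
  a_11 = 0/640 = 0.00, a_21 = 0/640 = 0.00, a_31 = 64/640 = 0.10
  a_12 = 100/1000 = 0.10, a_22 = 0/1000 = 0.00, a_32 = 450/1000 = 0.45
  a_13 = 124/1240 = 0.10, a_23 = 186/1240 = 0.15, a_33 = 186/1240 = 0.15
I − A =
  [   1.00    -0.10    -0.10]
  [   0.00     1.00    -0.15]
  [  -0.10    -0.45     0.85]
Cofactors of I−A, C_ij = (−1)^(i+j)·(minor ij) (rows/columns in the sector order above):
  C_11 = (1.00)(0.85) − (-0.15)(-0.45) = 0.7825
  C_12 = −[(0.00)(0.85) − (-0.15)(-0.10)] = 0.0150
  C_13 = (0.00)(-0.45) − (1.00)(-0.10) = 0.1000
  C_21 = −[(-0.10)(0.85) − (-0.10)(-0.45)] = 0.1300
  C_22 = (1.00)(0.85) − (-0.10)(-0.10) = 0.8400
  C_23 = −[(1.00)(-0.45) − (-0.10)(-0.10)] = 0.4600
  C_31 = (-0.10)(-0.15) − (-0.10)(1.00) = 0.1150
  C_32 = −[(1.00)(-0.15) − (-0.10)(0.00)] = 0.1500
  C_33 = (1.00)(1.00) − (-0.10)(0.00) = 1.0000
det(I−A) = Σ_j (I−A)_1j·C_1j = (1.00)(0.7825) + (-0.10)(0.0150) + (-0.10)(0.1000) = 0.7710
adj(I−A) = Cᵀ =
  [ 0.7825   0.1300   0.1150]
  [ 0.0150   0.8400   0.1500]
  [ 0.1000   0.4600   1.0000]
(I − A)⁻¹ = adj(I−A) / det(I−A) ≈
  [   1.0149     0.1686     0.1492]
  [   0.0195     1.0895     0.1946]
  [   0.1297     0.5966     1.2970]
Δx = (I − A)⁻¹ Δd with Δd having +100 in the Shipbuilding component and 0 elsewhere.
So Δx_3 = L_31 · (+100), where L_31 = adj(I−A)_31 / det(I−A) = 0.1000 / 0.7710.
Δx_3 = 0.1000 × (+100) / 0.7710 = 10.00 / 0.7710 ≈ 12.97.

Δx_3 = 12.97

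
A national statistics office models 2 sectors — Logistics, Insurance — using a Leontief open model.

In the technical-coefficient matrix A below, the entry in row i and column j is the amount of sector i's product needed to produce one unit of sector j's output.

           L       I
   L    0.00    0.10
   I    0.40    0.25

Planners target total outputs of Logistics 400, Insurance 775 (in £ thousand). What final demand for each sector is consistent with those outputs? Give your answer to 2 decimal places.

d_L = 322.50, d_I = 421.25

I − A =
  [   1.00    -0.10]
  [  -0.40     0.75]
d = (I − A) x:
  d_L = (+1.00)·400 + (-0.10)·775 = 322.50
  d_I = (-0.40)·400 + (+0.75)·775 = 421.25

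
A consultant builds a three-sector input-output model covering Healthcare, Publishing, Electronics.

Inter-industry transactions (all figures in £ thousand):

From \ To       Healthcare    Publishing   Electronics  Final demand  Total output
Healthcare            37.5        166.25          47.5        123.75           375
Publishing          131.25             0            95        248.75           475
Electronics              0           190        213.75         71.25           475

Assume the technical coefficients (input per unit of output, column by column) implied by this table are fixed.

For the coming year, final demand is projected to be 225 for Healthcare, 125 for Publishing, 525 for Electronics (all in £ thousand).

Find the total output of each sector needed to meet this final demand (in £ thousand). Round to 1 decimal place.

x_H = 655.9, x_P = 638.3, x_E = 1418.8

Technical coefficients a_ij = z_ij / X_j:
  a_HH = 37.5/375 = 0.10, a_PH = 131.25/375 = 0.35, a_EH = 0/375 = 0.00
  a_HP = 166.25/475 = 0.35, a_PP = 0/475 = 0.00, a_EP = 190/475 = 0.40
  a_HE = 47.5/475 = 0.10, a_PE = 95/475 = 0.20, a_EE = 213.75/475 = 0.45
I − A =
  [   0.90    -0.35    -0.10]
  [  -0.35     1.00    -0.20]
  [   0.00    -0.40     0.55]
Cofactors of I−A, C_ij = (−1)^(i+j)·(minor ij) (rows/columns in the sector order above):
  C_11 = (1.00)(0.55) − (-0.20)(-0.40) = 0.4700
  C_12 = −[(-0.35)(0.55) − (-0.20)(0.00)] = 0.1925
  C_13 = (-0.35)(-0.40) − (1.00)(0.00) = 0.1400
  C_21 = −[(-0.35)(0.55) − (-0.10)(-0.40)] = 0.2325
  C_22 = (0.90)(0.55) − (-0.10)(0.00) = 0.4950
  C_23 = −[(0.90)(-0.40) − (-0.35)(0.00)] = 0.3600
  C_31 = (-0.35)(-0.20) − (-0.10)(1.00) = 0.1700
  C_32 = −[(0.90)(-0.20) − (-0.10)(-0.35)] = 0.2150
  C_33 = (0.90)(1.00) − (-0.35)(-0.35) = 0.7775
det(I−A) = Σ_j (I−A)_1j·C_1j = (0.90)(0.4700) + (-0.35)(0.1925) + (-0.10)(0.1400) = 0.341625
adj(I−A) = Cᵀ =
  [ 0.4700   0.2325   0.1700]
  [ 0.1925   0.4950   0.2150]
  [ 0.1400   0.3600   0.7775]
(I − A)⁻¹ = adj(I−A) / det(I−A) ≈
  [   1.3758     0.6806     0.4976]
  [   0.5635     1.4490     0.6293]
  [   0.4098     1.0538     2.2759]
x = (I − A)⁻¹ d = adj(I−A)·d / det(I−A), with det(I−A) = 0.341625:
  x_H = (0.4700·225 + 0.2325·125 + 0.1700·525) / 0.341625 = 224.0625 / 0.341625 ≈ 655.9
  x_P = (0.1925·225 + 0.4950·125 + 0.2150·525) / 0.341625 = 218.0625 / 0.341625 ≈ 638.3
  x_E = (0.1400·225 + 0.3600·125 + 0.7775·525) / 0.341625 = 484.6875 / 0.341625 ≈ 1418.8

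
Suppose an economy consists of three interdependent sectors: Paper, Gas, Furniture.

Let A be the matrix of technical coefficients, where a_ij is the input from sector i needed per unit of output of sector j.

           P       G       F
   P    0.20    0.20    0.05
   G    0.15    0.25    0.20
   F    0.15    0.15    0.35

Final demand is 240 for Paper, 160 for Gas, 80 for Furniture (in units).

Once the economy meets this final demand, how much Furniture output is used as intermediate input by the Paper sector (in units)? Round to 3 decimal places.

z_FP = 62.022

I − A =
  [   0.80    -0.20    -0.05]
  [  -0.15     0.75    -0.20]
  [  -0.15    -0.15     0.65]
Cofactors of I−A, C_ij = (−1)^(i+j)·(minor ij) (rows/columns in the sector order above):
  C_11 = (0.75)(0.65) − (-0.20)(-0.15) = 0.4575
  C_12 = −[(-0.15)(0.65) − (-0.20)(-0.15)] = 0.1275
  C_13 = (-0.15)(-0.15) − (0.75)(-0.15) = 0.1350
  C_21 = −[(-0.20)(0.65) − (-0.05)(-0.15)] = 0.1375
  C_22 = (0.80)(0.65) − (-0.05)(-0.15) = 0.5125
  C_23 = −[(0.80)(-0.15) − (-0.20)(-0.15)] = 0.1500
  C_31 = (-0.20)(-0.20) − (-0.05)(0.75) = 0.0775
  C_32 = −[(0.80)(-0.20) − (-0.05)(-0.15)] = 0.1675
  C_33 = (0.80)(0.75) − (-0.20)(-0.15) = 0.5700
det(I−A) = Σ_j (I−A)_1j·C_1j = (0.80)(0.4575) + (-0.20)(0.1275) + (-0.05)(0.1350) = 0.33375
adj(I−A) = Cᵀ =
  [ 0.4575   0.1375   0.0775]
  [ 0.1275   0.5125   0.1675]
  [ 0.1350   0.1500   0.5700]
(I − A)⁻¹ = adj(I−A) / det(I−A) ≈
  [   1.3708     0.4120     0.2322]
  [   0.3820     1.5356     0.5019]
  [   0.4045     0.4494     1.7079]
First solve x = (I − A)⁻¹ d = adj(I−A)·d / det(I−A); in particular x_P = (0.4575·240 + 0.1375·160 + 0.0775·80) / 0.33375 = 138.00 / 0.33375 ≈ 413.48315.
Intermediate flow from F to P: z_FP = a_FP · x_P = 0.15 × 138.00 / 0.33375 = 20.70 / 0.33375 ≈ 62.022.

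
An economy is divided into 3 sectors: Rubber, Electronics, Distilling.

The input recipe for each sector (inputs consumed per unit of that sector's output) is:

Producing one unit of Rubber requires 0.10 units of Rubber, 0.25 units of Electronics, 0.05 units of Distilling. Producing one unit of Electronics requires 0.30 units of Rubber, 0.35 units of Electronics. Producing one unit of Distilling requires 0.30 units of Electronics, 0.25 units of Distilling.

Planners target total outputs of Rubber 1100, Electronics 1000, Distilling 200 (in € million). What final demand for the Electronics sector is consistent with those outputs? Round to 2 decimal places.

I − A =
  [   0.90    -0.30     0.00]
  [  -0.25     0.65    -0.30]
  [  -0.05     0.00     0.75]
d = (I − A) x:
  d_1 = (+0.90)·1100 + (-0.30)·1000 + (+0.00)·200 = 690.00
  d_2 = (-0.25)·1100 + (+0.65)·1000 + (-0.30)·200 = 315.00
  d_3 = (-0.05)·1100 + (+0.00)·1000 + (+0.75)·200 = 95.00

d_2 = 315.00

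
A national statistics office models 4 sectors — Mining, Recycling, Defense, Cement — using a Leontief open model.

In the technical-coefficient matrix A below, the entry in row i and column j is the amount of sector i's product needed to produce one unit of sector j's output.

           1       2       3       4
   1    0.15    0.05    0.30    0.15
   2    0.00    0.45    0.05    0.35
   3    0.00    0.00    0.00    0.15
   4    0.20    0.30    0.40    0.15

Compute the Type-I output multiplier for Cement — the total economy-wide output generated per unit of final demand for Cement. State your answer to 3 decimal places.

I − A =
  [   0.85    -0.05    -0.30    -0.15]
  [   0.00     0.55    -0.05    -0.35]
  [   0.00     0.00     1.00    -0.15]
  [  -0.20    -0.30    -0.40     0.85]
Compute the cofactors C_ij = (−1)^(i+j)·(3×3 minor ij) of I−A; the adjugate is their transpose:
adj(I−A) = Cᵀ =
  [ 0.327250   0.098000   0.153125   0.125125]
  [ 0.071500   0.632500   0.174625   0.303875]
  [ 0.016500   0.039750   0.288125   0.070125]
  [ 0.110000   0.265000   0.233250   0.467500]
det(I−A) = Σ_j (I−A)_1j·C_1j = (0.85)(0.327250) + (-0.05)(0.071500) + (-0.30)(0.016500) + (-0.15)(0.110000) = 0.2531375
(I − A)⁻¹ = adj(I−A) / det(I−A) ≈
  [   1.2928     0.3871     0.6049     0.4943]
  [   0.2825     2.4986     0.6898     1.2004]
  [   0.0652     0.1570     1.1382     0.2770]
  [   0.4345     1.0469     0.9214     1.8468]
The output multiplier for sector j is the column-j sum of the Leontief inverse (I − A)⁻¹ = adj(I−A) / det(I−A).
Column 4 of adj(I−A): (0.125125, 0.303875, 0.070125, 0.467500); det(I−A) = 0.2531375.
m_4 = (0.125125 + 0.303875 + 0.070125 + 0.467500) / 0.2531375 = 0.966625 / 0.2531375 ≈ 3.819.

m_4 = 3.819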